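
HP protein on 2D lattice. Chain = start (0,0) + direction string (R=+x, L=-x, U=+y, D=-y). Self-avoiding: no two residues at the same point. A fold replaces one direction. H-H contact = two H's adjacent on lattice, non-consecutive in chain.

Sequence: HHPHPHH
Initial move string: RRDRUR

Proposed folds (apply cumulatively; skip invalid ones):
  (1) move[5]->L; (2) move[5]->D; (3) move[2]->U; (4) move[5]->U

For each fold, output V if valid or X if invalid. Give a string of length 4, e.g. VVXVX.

Initial: RRDRUR -> [(0, 0), (1, 0), (2, 0), (2, -1), (3, -1), (3, 0), (4, 0)]
Fold 1: move[5]->L => RRDRUL INVALID (collision), skipped
Fold 2: move[5]->D => RRDRUD INVALID (collision), skipped
Fold 3: move[2]->U => RRURUR VALID
Fold 4: move[5]->U => RRURUU VALID

Answer: XXVV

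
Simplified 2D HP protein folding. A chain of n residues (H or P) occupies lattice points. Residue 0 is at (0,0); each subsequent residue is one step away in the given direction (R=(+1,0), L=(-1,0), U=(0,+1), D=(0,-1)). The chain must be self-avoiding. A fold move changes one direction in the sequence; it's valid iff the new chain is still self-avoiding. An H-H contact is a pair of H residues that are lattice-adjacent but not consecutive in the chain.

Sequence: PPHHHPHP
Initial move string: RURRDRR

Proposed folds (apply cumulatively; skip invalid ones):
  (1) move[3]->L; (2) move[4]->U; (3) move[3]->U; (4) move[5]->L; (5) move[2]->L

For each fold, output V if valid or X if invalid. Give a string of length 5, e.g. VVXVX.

Initial: RURRDRR -> [(0, 0), (1, 0), (1, 1), (2, 1), (3, 1), (3, 0), (4, 0), (5, 0)]
Fold 1: move[3]->L => RURLDRR INVALID (collision), skipped
Fold 2: move[4]->U => RURRURR VALID
Fold 3: move[3]->U => RURUURR VALID
Fold 4: move[5]->L => RURUULR INVALID (collision), skipped
Fold 5: move[2]->L => RULUURR VALID

Answer: XVVXV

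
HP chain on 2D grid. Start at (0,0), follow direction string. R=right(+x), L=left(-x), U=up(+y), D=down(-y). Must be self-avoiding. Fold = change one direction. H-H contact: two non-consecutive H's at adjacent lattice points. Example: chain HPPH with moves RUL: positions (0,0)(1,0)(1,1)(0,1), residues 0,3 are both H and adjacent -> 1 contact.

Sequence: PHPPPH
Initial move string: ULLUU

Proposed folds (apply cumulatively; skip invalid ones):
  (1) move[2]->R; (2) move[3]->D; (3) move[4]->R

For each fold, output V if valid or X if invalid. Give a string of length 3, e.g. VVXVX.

Answer: XXV

Derivation:
Initial: ULLUU -> [(0, 0), (0, 1), (-1, 1), (-2, 1), (-2, 2), (-2, 3)]
Fold 1: move[2]->R => ULRUU INVALID (collision), skipped
Fold 2: move[3]->D => ULLDU INVALID (collision), skipped
Fold 3: move[4]->R => ULLUR VALID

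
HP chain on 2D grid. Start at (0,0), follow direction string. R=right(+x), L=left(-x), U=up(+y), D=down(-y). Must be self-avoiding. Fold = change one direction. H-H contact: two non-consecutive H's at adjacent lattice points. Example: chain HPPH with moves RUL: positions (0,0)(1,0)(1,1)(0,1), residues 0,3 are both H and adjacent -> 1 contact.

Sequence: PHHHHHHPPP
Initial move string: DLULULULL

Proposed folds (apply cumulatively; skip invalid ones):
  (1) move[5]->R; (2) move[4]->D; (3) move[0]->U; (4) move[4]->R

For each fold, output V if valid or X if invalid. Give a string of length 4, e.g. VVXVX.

Answer: VXVX

Derivation:
Initial: DLULULULL -> [(0, 0), (0, -1), (-1, -1), (-1, 0), (-2, 0), (-2, 1), (-3, 1), (-3, 2), (-4, 2), (-5, 2)]
Fold 1: move[5]->R => DLULURULL VALID
Fold 2: move[4]->D => DLULDRULL INVALID (collision), skipped
Fold 3: move[0]->U => ULULURULL VALID
Fold 4: move[4]->R => ULULRRULL INVALID (collision), skipped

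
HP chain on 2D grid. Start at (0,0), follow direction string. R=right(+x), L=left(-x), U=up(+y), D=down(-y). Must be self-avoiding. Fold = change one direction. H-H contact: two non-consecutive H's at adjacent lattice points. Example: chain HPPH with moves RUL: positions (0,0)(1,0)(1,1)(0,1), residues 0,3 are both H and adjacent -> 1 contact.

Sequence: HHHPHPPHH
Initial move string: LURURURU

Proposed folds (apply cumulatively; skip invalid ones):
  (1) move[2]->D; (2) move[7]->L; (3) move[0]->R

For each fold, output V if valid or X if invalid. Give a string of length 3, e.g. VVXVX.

Initial: LURURURU -> [(0, 0), (-1, 0), (-1, 1), (0, 1), (0, 2), (1, 2), (1, 3), (2, 3), (2, 4)]
Fold 1: move[2]->D => LUDURURU INVALID (collision), skipped
Fold 2: move[7]->L => LURURURL INVALID (collision), skipped
Fold 3: move[0]->R => RURURURU VALID

Answer: XXV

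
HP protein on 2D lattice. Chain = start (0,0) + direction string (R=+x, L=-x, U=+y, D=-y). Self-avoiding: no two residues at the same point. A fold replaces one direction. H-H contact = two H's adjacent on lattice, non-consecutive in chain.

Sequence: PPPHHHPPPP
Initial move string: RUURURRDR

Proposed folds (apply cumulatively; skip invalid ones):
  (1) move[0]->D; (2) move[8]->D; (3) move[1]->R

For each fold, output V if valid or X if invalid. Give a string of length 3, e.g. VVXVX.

Initial: RUURURRDR -> [(0, 0), (1, 0), (1, 1), (1, 2), (2, 2), (2, 3), (3, 3), (4, 3), (4, 2), (5, 2)]
Fold 1: move[0]->D => DUURURRDR INVALID (collision), skipped
Fold 2: move[8]->D => RUURURRDD VALID
Fold 3: move[1]->R => RRURURRDD VALID

Answer: XVV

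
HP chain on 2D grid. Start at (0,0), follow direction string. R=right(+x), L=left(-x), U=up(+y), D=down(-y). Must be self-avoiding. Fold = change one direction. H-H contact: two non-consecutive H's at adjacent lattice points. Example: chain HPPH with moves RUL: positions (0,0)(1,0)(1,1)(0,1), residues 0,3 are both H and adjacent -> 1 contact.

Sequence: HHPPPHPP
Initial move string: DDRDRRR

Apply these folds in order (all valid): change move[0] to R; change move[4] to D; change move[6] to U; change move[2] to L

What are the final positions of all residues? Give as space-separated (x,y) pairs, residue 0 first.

Initial moves: DDRDRRR
Fold: move[0]->R => RDRDRRR (positions: [(0, 0), (1, 0), (1, -1), (2, -1), (2, -2), (3, -2), (4, -2), (5, -2)])
Fold: move[4]->D => RDRDDRR (positions: [(0, 0), (1, 0), (1, -1), (2, -1), (2, -2), (2, -3), (3, -3), (4, -3)])
Fold: move[6]->U => RDRDDRU (positions: [(0, 0), (1, 0), (1, -1), (2, -1), (2, -2), (2, -3), (3, -3), (3, -2)])
Fold: move[2]->L => RDLDDRU (positions: [(0, 0), (1, 0), (1, -1), (0, -1), (0, -2), (0, -3), (1, -3), (1, -2)])

Answer: (0,0) (1,0) (1,-1) (0,-1) (0,-2) (0,-3) (1,-3) (1,-2)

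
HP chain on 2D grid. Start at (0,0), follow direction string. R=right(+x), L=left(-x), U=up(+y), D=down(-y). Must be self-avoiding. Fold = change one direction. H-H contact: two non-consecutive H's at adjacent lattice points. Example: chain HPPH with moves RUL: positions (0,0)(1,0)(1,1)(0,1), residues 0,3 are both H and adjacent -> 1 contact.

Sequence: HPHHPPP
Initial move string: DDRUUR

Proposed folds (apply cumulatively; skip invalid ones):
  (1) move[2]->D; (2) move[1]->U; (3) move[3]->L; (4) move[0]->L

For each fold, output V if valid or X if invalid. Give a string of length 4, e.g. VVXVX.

Answer: XXXX

Derivation:
Initial: DDRUUR -> [(0, 0), (0, -1), (0, -2), (1, -2), (1, -1), (1, 0), (2, 0)]
Fold 1: move[2]->D => DDDUUR INVALID (collision), skipped
Fold 2: move[1]->U => DURUUR INVALID (collision), skipped
Fold 3: move[3]->L => DDRLUR INVALID (collision), skipped
Fold 4: move[0]->L => LDRUUR INVALID (collision), skipped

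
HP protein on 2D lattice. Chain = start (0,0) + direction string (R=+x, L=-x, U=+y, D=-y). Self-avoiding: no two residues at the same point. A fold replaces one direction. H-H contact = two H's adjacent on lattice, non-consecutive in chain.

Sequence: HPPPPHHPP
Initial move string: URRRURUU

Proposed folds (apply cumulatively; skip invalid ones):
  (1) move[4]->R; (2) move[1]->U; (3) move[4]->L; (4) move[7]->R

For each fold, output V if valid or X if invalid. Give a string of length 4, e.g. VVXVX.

Initial: URRRURUU -> [(0, 0), (0, 1), (1, 1), (2, 1), (3, 1), (3, 2), (4, 2), (4, 3), (4, 4)]
Fold 1: move[4]->R => URRRRRUU VALID
Fold 2: move[1]->U => UURRRRUU VALID
Fold 3: move[4]->L => UURRLRUU INVALID (collision), skipped
Fold 4: move[7]->R => UURRRRUR VALID

Answer: VVXV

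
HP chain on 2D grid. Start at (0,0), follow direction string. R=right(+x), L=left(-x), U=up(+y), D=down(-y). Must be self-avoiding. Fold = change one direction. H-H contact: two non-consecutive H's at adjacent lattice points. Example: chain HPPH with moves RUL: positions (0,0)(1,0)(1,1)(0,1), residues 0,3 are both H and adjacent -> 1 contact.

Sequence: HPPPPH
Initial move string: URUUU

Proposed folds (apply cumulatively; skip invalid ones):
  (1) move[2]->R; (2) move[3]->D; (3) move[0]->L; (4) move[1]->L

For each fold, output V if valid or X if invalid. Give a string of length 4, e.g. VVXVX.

Initial: URUUU -> [(0, 0), (0, 1), (1, 1), (1, 2), (1, 3), (1, 4)]
Fold 1: move[2]->R => URRUU VALID
Fold 2: move[3]->D => URRDU INVALID (collision), skipped
Fold 3: move[0]->L => LRRUU INVALID (collision), skipped
Fold 4: move[1]->L => ULRUU INVALID (collision), skipped

Answer: VXXX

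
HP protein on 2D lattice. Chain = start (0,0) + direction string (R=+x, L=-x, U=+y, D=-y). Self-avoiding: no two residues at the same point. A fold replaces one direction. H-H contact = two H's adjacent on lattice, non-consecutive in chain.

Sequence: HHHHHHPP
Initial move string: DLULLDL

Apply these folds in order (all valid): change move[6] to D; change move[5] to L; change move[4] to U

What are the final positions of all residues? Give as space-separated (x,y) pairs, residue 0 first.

Answer: (0,0) (0,-1) (-1,-1) (-1,0) (-2,0) (-2,1) (-3,1) (-3,0)

Derivation:
Initial moves: DLULLDL
Fold: move[6]->D => DLULLDD (positions: [(0, 0), (0, -1), (-1, -1), (-1, 0), (-2, 0), (-3, 0), (-3, -1), (-3, -2)])
Fold: move[5]->L => DLULLLD (positions: [(0, 0), (0, -1), (-1, -1), (-1, 0), (-2, 0), (-3, 0), (-4, 0), (-4, -1)])
Fold: move[4]->U => DLULULD (positions: [(0, 0), (0, -1), (-1, -1), (-1, 0), (-2, 0), (-2, 1), (-3, 1), (-3, 0)])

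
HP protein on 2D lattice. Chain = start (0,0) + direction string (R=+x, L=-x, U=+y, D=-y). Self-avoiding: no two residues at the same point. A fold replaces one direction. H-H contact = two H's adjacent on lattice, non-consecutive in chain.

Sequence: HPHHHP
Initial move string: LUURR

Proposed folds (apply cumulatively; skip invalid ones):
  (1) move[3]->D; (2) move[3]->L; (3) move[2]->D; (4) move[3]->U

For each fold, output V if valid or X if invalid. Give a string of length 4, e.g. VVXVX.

Answer: XXXV

Derivation:
Initial: LUURR -> [(0, 0), (-1, 0), (-1, 1), (-1, 2), (0, 2), (1, 2)]
Fold 1: move[3]->D => LUUDR INVALID (collision), skipped
Fold 2: move[3]->L => LUULR INVALID (collision), skipped
Fold 3: move[2]->D => LUDRR INVALID (collision), skipped
Fold 4: move[3]->U => LUUUR VALID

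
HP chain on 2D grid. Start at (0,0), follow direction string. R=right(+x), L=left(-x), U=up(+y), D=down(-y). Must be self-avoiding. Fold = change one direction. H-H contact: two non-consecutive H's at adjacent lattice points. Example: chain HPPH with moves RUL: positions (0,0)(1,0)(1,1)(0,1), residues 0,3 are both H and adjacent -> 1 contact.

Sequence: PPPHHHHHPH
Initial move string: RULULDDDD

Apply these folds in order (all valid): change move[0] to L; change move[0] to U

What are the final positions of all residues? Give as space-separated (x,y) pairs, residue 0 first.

Answer: (0,0) (0,1) (0,2) (-1,2) (-1,3) (-2,3) (-2,2) (-2,1) (-2,0) (-2,-1)

Derivation:
Initial moves: RULULDDDD
Fold: move[0]->L => LULULDDDD (positions: [(0, 0), (-1, 0), (-1, 1), (-2, 1), (-2, 2), (-3, 2), (-3, 1), (-3, 0), (-3, -1), (-3, -2)])
Fold: move[0]->U => UULULDDDD (positions: [(0, 0), (0, 1), (0, 2), (-1, 2), (-1, 3), (-2, 3), (-2, 2), (-2, 1), (-2, 0), (-2, -1)])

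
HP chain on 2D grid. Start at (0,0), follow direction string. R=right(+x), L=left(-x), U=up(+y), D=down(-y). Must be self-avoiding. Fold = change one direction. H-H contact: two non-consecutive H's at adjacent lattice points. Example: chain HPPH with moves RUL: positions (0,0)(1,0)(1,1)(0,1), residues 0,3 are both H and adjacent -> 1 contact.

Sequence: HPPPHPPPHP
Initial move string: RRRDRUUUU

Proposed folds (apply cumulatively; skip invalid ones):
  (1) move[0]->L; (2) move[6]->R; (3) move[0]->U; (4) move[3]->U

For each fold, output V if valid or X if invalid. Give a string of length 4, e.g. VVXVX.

Answer: XVVV

Derivation:
Initial: RRRDRUUUU -> [(0, 0), (1, 0), (2, 0), (3, 0), (3, -1), (4, -1), (4, 0), (4, 1), (4, 2), (4, 3)]
Fold 1: move[0]->L => LRRDRUUUU INVALID (collision), skipped
Fold 2: move[6]->R => RRRDRURUU VALID
Fold 3: move[0]->U => URRDRURUU VALID
Fold 4: move[3]->U => URRURURUU VALID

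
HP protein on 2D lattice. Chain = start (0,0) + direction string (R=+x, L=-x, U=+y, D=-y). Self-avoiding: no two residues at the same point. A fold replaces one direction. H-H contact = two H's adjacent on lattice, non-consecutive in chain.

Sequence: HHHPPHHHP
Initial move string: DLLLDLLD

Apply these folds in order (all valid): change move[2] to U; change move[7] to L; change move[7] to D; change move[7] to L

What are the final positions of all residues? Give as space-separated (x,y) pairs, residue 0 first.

Initial moves: DLLLDLLD
Fold: move[2]->U => DLULDLLD (positions: [(0, 0), (0, -1), (-1, -1), (-1, 0), (-2, 0), (-2, -1), (-3, -1), (-4, -1), (-4, -2)])
Fold: move[7]->L => DLULDLLL (positions: [(0, 0), (0, -1), (-1, -1), (-1, 0), (-2, 0), (-2, -1), (-3, -1), (-4, -1), (-5, -1)])
Fold: move[7]->D => DLULDLLD (positions: [(0, 0), (0, -1), (-1, -1), (-1, 0), (-2, 0), (-2, -1), (-3, -1), (-4, -1), (-4, -2)])
Fold: move[7]->L => DLULDLLL (positions: [(0, 0), (0, -1), (-1, -1), (-1, 0), (-2, 0), (-2, -1), (-3, -1), (-4, -1), (-5, -1)])

Answer: (0,0) (0,-1) (-1,-1) (-1,0) (-2,0) (-2,-1) (-3,-1) (-4,-1) (-5,-1)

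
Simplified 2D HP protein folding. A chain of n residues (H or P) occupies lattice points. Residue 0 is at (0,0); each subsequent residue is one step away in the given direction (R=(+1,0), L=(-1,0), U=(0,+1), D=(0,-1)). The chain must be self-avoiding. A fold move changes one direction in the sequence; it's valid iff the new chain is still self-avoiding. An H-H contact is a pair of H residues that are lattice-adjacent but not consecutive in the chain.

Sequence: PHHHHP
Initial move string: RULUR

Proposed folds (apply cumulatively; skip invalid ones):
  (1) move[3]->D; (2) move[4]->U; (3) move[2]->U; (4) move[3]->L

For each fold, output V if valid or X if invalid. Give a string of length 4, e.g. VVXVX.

Answer: XVVV

Derivation:
Initial: RULUR -> [(0, 0), (1, 0), (1, 1), (0, 1), (0, 2), (1, 2)]
Fold 1: move[3]->D => RULDR INVALID (collision), skipped
Fold 2: move[4]->U => RULUU VALID
Fold 3: move[2]->U => RUUUU VALID
Fold 4: move[3]->L => RUULU VALID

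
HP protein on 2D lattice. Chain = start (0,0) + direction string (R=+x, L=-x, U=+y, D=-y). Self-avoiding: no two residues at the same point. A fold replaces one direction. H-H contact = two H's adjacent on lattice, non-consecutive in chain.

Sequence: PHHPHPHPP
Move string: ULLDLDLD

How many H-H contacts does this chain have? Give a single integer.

Answer: 0

Derivation:
Positions: [(0, 0), (0, 1), (-1, 1), (-2, 1), (-2, 0), (-3, 0), (-3, -1), (-4, -1), (-4, -2)]
No H-H contacts found.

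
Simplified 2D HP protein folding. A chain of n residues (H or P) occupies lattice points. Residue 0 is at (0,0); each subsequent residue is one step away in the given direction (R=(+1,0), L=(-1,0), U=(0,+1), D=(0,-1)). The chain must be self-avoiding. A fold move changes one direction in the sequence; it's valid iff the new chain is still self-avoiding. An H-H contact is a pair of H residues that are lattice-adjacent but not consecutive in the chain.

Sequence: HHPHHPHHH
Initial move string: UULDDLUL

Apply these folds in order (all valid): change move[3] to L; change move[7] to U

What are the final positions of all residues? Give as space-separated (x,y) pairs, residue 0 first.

Initial moves: UULDDLUL
Fold: move[3]->L => UULLDLUL (positions: [(0, 0), (0, 1), (0, 2), (-1, 2), (-2, 2), (-2, 1), (-3, 1), (-3, 2), (-4, 2)])
Fold: move[7]->U => UULLDLUU (positions: [(0, 0), (0, 1), (0, 2), (-1, 2), (-2, 2), (-2, 1), (-3, 1), (-3, 2), (-3, 3)])

Answer: (0,0) (0,1) (0,2) (-1,2) (-2,2) (-2,1) (-3,1) (-3,2) (-3,3)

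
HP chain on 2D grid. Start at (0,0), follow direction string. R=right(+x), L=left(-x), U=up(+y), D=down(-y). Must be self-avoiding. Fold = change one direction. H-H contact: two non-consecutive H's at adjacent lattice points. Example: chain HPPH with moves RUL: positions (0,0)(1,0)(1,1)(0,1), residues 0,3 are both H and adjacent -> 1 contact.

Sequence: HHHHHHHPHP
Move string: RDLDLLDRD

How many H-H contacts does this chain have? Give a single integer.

Answer: 2

Derivation:
Positions: [(0, 0), (1, 0), (1, -1), (0, -1), (0, -2), (-1, -2), (-2, -2), (-2, -3), (-1, -3), (-1, -4)]
H-H contact: residue 0 @(0,0) - residue 3 @(0, -1)
H-H contact: residue 5 @(-1,-2) - residue 8 @(-1, -3)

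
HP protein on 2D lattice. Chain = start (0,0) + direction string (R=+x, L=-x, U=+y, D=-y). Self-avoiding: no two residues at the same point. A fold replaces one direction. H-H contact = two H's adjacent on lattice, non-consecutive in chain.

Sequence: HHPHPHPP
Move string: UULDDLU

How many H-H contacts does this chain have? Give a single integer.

Answer: 1

Derivation:
Positions: [(0, 0), (0, 1), (0, 2), (-1, 2), (-1, 1), (-1, 0), (-2, 0), (-2, 1)]
H-H contact: residue 0 @(0,0) - residue 5 @(-1, 0)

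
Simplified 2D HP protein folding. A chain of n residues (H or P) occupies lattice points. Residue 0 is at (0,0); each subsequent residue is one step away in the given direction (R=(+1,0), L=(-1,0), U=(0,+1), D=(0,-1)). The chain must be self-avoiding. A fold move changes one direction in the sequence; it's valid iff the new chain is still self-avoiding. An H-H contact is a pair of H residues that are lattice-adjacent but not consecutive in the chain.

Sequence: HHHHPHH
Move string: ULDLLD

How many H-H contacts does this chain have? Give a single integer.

Answer: 1

Derivation:
Positions: [(0, 0), (0, 1), (-1, 1), (-1, 0), (-2, 0), (-3, 0), (-3, -1)]
H-H contact: residue 0 @(0,0) - residue 3 @(-1, 0)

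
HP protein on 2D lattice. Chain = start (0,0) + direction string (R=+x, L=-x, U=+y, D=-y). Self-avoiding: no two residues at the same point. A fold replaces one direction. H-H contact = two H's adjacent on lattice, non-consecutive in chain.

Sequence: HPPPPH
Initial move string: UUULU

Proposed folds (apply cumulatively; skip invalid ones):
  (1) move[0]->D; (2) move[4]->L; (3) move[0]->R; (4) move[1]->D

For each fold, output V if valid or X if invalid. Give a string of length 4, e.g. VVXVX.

Initial: UUULU -> [(0, 0), (0, 1), (0, 2), (0, 3), (-1, 3), (-1, 4)]
Fold 1: move[0]->D => DUULU INVALID (collision), skipped
Fold 2: move[4]->L => UUULL VALID
Fold 3: move[0]->R => RUULL VALID
Fold 4: move[1]->D => RDULL INVALID (collision), skipped

Answer: XVVX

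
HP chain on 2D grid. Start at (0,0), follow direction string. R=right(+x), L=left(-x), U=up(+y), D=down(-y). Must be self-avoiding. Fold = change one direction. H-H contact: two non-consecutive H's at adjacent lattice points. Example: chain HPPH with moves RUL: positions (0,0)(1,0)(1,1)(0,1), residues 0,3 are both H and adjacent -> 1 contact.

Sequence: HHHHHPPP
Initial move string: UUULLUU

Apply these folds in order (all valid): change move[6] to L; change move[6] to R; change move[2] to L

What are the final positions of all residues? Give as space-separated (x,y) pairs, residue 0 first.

Initial moves: UUULLUU
Fold: move[6]->L => UUULLUL (positions: [(0, 0), (0, 1), (0, 2), (0, 3), (-1, 3), (-2, 3), (-2, 4), (-3, 4)])
Fold: move[6]->R => UUULLUR (positions: [(0, 0), (0, 1), (0, 2), (0, 3), (-1, 3), (-2, 3), (-2, 4), (-1, 4)])
Fold: move[2]->L => UULLLUR (positions: [(0, 0), (0, 1), (0, 2), (-1, 2), (-2, 2), (-3, 2), (-3, 3), (-2, 3)])

Answer: (0,0) (0,1) (0,2) (-1,2) (-2,2) (-3,2) (-3,3) (-2,3)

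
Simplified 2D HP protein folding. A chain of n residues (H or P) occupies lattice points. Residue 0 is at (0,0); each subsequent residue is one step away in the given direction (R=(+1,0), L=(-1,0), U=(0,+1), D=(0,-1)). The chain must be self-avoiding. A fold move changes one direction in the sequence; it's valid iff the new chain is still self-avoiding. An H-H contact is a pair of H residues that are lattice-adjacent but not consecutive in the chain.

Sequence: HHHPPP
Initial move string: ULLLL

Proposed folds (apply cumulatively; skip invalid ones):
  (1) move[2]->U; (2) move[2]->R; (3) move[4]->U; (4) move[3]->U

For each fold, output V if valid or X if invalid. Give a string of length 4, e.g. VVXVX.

Answer: VXVV

Derivation:
Initial: ULLLL -> [(0, 0), (0, 1), (-1, 1), (-2, 1), (-3, 1), (-4, 1)]
Fold 1: move[2]->U => ULULL VALID
Fold 2: move[2]->R => ULRLL INVALID (collision), skipped
Fold 3: move[4]->U => ULULU VALID
Fold 4: move[3]->U => ULUUU VALID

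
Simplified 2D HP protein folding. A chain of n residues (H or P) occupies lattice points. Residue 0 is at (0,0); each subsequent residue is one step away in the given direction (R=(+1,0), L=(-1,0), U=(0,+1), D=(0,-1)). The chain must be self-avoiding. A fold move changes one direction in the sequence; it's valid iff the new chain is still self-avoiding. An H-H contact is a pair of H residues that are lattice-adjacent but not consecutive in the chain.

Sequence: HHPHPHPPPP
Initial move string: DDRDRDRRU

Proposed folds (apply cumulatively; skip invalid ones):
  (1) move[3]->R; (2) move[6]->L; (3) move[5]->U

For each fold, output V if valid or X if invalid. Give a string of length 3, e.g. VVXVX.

Answer: VXV

Derivation:
Initial: DDRDRDRRU -> [(0, 0), (0, -1), (0, -2), (1, -2), (1, -3), (2, -3), (2, -4), (3, -4), (4, -4), (4, -3)]
Fold 1: move[3]->R => DDRRRDRRU VALID
Fold 2: move[6]->L => DDRRRDLRU INVALID (collision), skipped
Fold 3: move[5]->U => DDRRRURRU VALID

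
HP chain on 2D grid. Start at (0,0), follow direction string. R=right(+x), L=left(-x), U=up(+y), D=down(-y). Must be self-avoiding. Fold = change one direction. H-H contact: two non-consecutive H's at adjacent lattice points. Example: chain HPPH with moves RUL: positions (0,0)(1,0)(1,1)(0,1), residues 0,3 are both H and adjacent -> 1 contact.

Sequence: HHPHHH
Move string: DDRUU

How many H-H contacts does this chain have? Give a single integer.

Positions: [(0, 0), (0, -1), (0, -2), (1, -2), (1, -1), (1, 0)]
H-H contact: residue 0 @(0,0) - residue 5 @(1, 0)
H-H contact: residue 1 @(0,-1) - residue 4 @(1, -1)

Answer: 2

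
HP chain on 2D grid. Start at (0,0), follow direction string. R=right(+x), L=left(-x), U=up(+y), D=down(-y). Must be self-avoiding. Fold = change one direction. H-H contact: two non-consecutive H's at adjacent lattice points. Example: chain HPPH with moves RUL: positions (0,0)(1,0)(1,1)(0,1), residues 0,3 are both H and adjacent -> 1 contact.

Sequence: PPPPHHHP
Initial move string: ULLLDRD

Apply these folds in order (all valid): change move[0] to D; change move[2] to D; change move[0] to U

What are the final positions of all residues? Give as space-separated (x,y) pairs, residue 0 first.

Answer: (0,0) (0,1) (-1,1) (-1,0) (-2,0) (-2,-1) (-1,-1) (-1,-2)

Derivation:
Initial moves: ULLLDRD
Fold: move[0]->D => DLLLDRD (positions: [(0, 0), (0, -1), (-1, -1), (-2, -1), (-3, -1), (-3, -2), (-2, -2), (-2, -3)])
Fold: move[2]->D => DLDLDRD (positions: [(0, 0), (0, -1), (-1, -1), (-1, -2), (-2, -2), (-2, -3), (-1, -3), (-1, -4)])
Fold: move[0]->U => ULDLDRD (positions: [(0, 0), (0, 1), (-1, 1), (-1, 0), (-2, 0), (-2, -1), (-1, -1), (-1, -2)])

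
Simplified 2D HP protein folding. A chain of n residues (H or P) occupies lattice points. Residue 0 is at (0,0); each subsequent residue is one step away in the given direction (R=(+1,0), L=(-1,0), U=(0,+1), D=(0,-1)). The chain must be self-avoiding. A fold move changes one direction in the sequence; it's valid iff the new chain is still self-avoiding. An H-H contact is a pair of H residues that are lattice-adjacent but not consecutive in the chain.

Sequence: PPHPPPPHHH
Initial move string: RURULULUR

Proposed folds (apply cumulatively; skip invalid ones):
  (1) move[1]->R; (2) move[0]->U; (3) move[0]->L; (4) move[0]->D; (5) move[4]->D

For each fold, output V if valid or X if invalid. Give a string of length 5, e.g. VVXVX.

Initial: RURULULUR -> [(0, 0), (1, 0), (1, 1), (2, 1), (2, 2), (1, 2), (1, 3), (0, 3), (0, 4), (1, 4)]
Fold 1: move[1]->R => RRRULULUR VALID
Fold 2: move[0]->U => URRULULUR VALID
Fold 3: move[0]->L => LRRULULUR INVALID (collision), skipped
Fold 4: move[0]->D => DRRULULUR VALID
Fold 5: move[4]->D => DRRUDULUR INVALID (collision), skipped

Answer: VVXVX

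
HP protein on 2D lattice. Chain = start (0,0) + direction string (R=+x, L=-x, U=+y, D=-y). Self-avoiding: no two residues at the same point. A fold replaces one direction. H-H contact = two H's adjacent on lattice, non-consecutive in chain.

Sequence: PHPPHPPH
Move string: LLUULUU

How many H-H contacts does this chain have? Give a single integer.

Positions: [(0, 0), (-1, 0), (-2, 0), (-2, 1), (-2, 2), (-3, 2), (-3, 3), (-3, 4)]
No H-H contacts found.

Answer: 0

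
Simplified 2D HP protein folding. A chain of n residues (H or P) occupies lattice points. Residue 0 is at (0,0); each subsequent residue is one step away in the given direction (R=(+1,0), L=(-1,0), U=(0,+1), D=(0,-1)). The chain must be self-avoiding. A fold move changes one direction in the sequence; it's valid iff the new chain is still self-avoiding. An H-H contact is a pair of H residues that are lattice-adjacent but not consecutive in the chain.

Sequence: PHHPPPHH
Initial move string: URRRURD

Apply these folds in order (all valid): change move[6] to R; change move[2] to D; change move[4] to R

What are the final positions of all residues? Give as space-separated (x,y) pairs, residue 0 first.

Answer: (0,0) (0,1) (1,1) (1,0) (2,0) (3,0) (4,0) (5,0)

Derivation:
Initial moves: URRRURD
Fold: move[6]->R => URRRURR (positions: [(0, 0), (0, 1), (1, 1), (2, 1), (3, 1), (3, 2), (4, 2), (5, 2)])
Fold: move[2]->D => URDRURR (positions: [(0, 0), (0, 1), (1, 1), (1, 0), (2, 0), (2, 1), (3, 1), (4, 1)])
Fold: move[4]->R => URDRRRR (positions: [(0, 0), (0, 1), (1, 1), (1, 0), (2, 0), (3, 0), (4, 0), (5, 0)])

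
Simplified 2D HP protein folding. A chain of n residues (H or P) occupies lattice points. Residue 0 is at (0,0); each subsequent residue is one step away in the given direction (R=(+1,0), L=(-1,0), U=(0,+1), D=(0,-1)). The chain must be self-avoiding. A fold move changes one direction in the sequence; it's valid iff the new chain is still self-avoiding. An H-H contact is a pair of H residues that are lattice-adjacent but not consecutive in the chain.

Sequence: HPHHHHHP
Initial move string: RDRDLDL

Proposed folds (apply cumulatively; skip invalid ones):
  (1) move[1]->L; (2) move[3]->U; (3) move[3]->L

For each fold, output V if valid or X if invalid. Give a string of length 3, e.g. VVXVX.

Answer: XXX

Derivation:
Initial: RDRDLDL -> [(0, 0), (1, 0), (1, -1), (2, -1), (2, -2), (1, -2), (1, -3), (0, -3)]
Fold 1: move[1]->L => RLRDLDL INVALID (collision), skipped
Fold 2: move[3]->U => RDRULDL INVALID (collision), skipped
Fold 3: move[3]->L => RDRLLDL INVALID (collision), skipped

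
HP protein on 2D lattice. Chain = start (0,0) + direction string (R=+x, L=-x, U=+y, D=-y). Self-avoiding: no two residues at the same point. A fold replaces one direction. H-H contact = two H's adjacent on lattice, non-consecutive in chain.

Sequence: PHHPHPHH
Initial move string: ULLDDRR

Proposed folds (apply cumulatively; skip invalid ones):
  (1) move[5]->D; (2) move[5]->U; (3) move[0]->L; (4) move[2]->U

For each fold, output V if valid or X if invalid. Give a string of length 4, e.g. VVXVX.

Answer: VXVX

Derivation:
Initial: ULLDDRR -> [(0, 0), (0, 1), (-1, 1), (-2, 1), (-2, 0), (-2, -1), (-1, -1), (0, -1)]
Fold 1: move[5]->D => ULLDDDR VALID
Fold 2: move[5]->U => ULLDDUR INVALID (collision), skipped
Fold 3: move[0]->L => LLLDDDR VALID
Fold 4: move[2]->U => LLUDDDR INVALID (collision), skipped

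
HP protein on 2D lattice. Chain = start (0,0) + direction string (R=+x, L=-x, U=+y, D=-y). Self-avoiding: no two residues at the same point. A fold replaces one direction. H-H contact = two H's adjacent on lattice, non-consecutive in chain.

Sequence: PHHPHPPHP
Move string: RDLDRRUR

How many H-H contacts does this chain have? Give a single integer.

Answer: 1

Derivation:
Positions: [(0, 0), (1, 0), (1, -1), (0, -1), (0, -2), (1, -2), (2, -2), (2, -1), (3, -1)]
H-H contact: residue 2 @(1,-1) - residue 7 @(2, -1)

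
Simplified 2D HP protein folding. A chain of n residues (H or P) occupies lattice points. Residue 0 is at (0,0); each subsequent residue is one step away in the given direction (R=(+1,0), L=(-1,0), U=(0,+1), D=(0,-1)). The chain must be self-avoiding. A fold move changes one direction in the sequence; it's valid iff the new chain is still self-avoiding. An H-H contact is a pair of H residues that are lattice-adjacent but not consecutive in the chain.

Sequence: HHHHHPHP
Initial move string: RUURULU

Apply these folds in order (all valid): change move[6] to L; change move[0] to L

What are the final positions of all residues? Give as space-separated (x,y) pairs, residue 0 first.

Initial moves: RUURULU
Fold: move[6]->L => RUURULL (positions: [(0, 0), (1, 0), (1, 1), (1, 2), (2, 2), (2, 3), (1, 3), (0, 3)])
Fold: move[0]->L => LUURULL (positions: [(0, 0), (-1, 0), (-1, 1), (-1, 2), (0, 2), (0, 3), (-1, 3), (-2, 3)])

Answer: (0,0) (-1,0) (-1,1) (-1,2) (0,2) (0,3) (-1,3) (-2,3)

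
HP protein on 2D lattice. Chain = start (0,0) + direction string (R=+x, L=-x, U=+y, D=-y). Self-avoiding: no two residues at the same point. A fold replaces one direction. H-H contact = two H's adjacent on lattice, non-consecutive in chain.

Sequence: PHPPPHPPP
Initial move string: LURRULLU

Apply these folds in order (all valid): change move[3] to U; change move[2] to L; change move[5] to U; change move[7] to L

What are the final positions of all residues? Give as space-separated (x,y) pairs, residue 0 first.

Initial moves: LURRULLU
Fold: move[3]->U => LURUULLU (positions: [(0, 0), (-1, 0), (-1, 1), (0, 1), (0, 2), (0, 3), (-1, 3), (-2, 3), (-2, 4)])
Fold: move[2]->L => LULUULLU (positions: [(0, 0), (-1, 0), (-1, 1), (-2, 1), (-2, 2), (-2, 3), (-3, 3), (-4, 3), (-4, 4)])
Fold: move[5]->U => LULUUULU (positions: [(0, 0), (-1, 0), (-1, 1), (-2, 1), (-2, 2), (-2, 3), (-2, 4), (-3, 4), (-3, 5)])
Fold: move[7]->L => LULUUULL (positions: [(0, 0), (-1, 0), (-1, 1), (-2, 1), (-2, 2), (-2, 3), (-2, 4), (-3, 4), (-4, 4)])

Answer: (0,0) (-1,0) (-1,1) (-2,1) (-2,2) (-2,3) (-2,4) (-3,4) (-4,4)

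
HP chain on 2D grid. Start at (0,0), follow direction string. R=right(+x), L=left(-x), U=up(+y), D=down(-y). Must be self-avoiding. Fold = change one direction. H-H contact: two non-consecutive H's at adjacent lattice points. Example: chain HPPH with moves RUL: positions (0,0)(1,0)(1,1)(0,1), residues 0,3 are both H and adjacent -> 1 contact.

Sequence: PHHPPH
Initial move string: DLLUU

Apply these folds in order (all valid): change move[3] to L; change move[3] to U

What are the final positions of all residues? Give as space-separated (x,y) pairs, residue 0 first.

Initial moves: DLLUU
Fold: move[3]->L => DLLLU (positions: [(0, 0), (0, -1), (-1, -1), (-2, -1), (-3, -1), (-3, 0)])
Fold: move[3]->U => DLLUU (positions: [(0, 0), (0, -1), (-1, -1), (-2, -1), (-2, 0), (-2, 1)])

Answer: (0,0) (0,-1) (-1,-1) (-2,-1) (-2,0) (-2,1)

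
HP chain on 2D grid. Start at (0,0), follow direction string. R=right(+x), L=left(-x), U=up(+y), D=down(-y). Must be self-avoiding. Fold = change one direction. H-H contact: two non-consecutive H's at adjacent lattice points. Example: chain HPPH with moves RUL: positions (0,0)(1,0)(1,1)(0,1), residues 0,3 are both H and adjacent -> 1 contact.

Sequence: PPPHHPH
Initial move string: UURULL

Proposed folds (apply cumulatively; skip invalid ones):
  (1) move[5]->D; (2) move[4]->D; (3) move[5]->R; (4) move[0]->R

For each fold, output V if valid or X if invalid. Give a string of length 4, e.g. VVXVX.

Answer: XXXV

Derivation:
Initial: UURULL -> [(0, 0), (0, 1), (0, 2), (1, 2), (1, 3), (0, 3), (-1, 3)]
Fold 1: move[5]->D => UURULD INVALID (collision), skipped
Fold 2: move[4]->D => UURUDL INVALID (collision), skipped
Fold 3: move[5]->R => UURULR INVALID (collision), skipped
Fold 4: move[0]->R => RURULL VALID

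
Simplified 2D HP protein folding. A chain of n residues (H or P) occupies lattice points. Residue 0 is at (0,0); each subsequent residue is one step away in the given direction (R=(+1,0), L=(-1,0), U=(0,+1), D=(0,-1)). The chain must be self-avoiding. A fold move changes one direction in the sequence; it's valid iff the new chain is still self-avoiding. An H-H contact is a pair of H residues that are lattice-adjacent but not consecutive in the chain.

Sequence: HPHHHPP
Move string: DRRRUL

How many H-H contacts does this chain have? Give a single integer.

Answer: 0

Derivation:
Positions: [(0, 0), (0, -1), (1, -1), (2, -1), (3, -1), (3, 0), (2, 0)]
No H-H contacts found.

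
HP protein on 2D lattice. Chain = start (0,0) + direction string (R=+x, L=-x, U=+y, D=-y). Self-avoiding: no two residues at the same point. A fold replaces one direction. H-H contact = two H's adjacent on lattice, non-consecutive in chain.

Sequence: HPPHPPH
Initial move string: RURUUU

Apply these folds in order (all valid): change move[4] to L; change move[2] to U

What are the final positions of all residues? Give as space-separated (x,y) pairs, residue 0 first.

Initial moves: RURUUU
Fold: move[4]->L => RURULU (positions: [(0, 0), (1, 0), (1, 1), (2, 1), (2, 2), (1, 2), (1, 3)])
Fold: move[2]->U => RUUULU (positions: [(0, 0), (1, 0), (1, 1), (1, 2), (1, 3), (0, 3), (0, 4)])

Answer: (0,0) (1,0) (1,1) (1,2) (1,3) (0,3) (0,4)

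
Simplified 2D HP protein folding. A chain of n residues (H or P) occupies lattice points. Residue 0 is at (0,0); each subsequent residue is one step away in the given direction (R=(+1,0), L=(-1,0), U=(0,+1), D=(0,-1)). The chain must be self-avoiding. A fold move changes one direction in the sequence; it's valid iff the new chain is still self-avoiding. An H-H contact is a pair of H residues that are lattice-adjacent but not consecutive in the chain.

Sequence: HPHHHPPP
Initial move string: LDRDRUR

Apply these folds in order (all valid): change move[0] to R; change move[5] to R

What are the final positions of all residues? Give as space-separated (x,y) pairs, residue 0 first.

Answer: (0,0) (1,0) (1,-1) (2,-1) (2,-2) (3,-2) (4,-2) (5,-2)

Derivation:
Initial moves: LDRDRUR
Fold: move[0]->R => RDRDRUR (positions: [(0, 0), (1, 0), (1, -1), (2, -1), (2, -2), (3, -2), (3, -1), (4, -1)])
Fold: move[5]->R => RDRDRRR (positions: [(0, 0), (1, 0), (1, -1), (2, -1), (2, -2), (3, -2), (4, -2), (5, -2)])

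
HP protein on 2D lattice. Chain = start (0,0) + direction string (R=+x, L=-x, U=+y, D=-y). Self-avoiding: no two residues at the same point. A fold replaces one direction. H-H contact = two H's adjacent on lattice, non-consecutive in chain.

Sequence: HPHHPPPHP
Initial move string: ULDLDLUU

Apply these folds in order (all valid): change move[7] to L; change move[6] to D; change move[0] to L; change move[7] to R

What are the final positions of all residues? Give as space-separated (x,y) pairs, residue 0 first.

Answer: (0,0) (-1,0) (-2,0) (-2,-1) (-3,-1) (-3,-2) (-4,-2) (-4,-3) (-3,-3)

Derivation:
Initial moves: ULDLDLUU
Fold: move[7]->L => ULDLDLUL (positions: [(0, 0), (0, 1), (-1, 1), (-1, 0), (-2, 0), (-2, -1), (-3, -1), (-3, 0), (-4, 0)])
Fold: move[6]->D => ULDLDLDL (positions: [(0, 0), (0, 1), (-1, 1), (-1, 0), (-2, 0), (-2, -1), (-3, -1), (-3, -2), (-4, -2)])
Fold: move[0]->L => LLDLDLDL (positions: [(0, 0), (-1, 0), (-2, 0), (-2, -1), (-3, -1), (-3, -2), (-4, -2), (-4, -3), (-5, -3)])
Fold: move[7]->R => LLDLDLDR (positions: [(0, 0), (-1, 0), (-2, 0), (-2, -1), (-3, -1), (-3, -2), (-4, -2), (-4, -3), (-3, -3)])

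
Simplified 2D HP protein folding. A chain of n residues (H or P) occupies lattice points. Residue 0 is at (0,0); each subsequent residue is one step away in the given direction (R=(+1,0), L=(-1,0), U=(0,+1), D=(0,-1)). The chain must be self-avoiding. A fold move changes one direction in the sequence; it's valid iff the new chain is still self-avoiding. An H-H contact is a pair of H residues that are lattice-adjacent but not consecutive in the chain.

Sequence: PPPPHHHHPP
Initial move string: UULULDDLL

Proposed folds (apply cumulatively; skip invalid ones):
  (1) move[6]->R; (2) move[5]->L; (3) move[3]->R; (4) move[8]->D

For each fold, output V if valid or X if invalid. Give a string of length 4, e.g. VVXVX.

Answer: XVXV

Derivation:
Initial: UULULDDLL -> [(0, 0), (0, 1), (0, 2), (-1, 2), (-1, 3), (-2, 3), (-2, 2), (-2, 1), (-3, 1), (-4, 1)]
Fold 1: move[6]->R => UULULDRLL INVALID (collision), skipped
Fold 2: move[5]->L => UULULLDLL VALID
Fold 3: move[3]->R => UULRLLDLL INVALID (collision), skipped
Fold 4: move[8]->D => UULULLDLD VALID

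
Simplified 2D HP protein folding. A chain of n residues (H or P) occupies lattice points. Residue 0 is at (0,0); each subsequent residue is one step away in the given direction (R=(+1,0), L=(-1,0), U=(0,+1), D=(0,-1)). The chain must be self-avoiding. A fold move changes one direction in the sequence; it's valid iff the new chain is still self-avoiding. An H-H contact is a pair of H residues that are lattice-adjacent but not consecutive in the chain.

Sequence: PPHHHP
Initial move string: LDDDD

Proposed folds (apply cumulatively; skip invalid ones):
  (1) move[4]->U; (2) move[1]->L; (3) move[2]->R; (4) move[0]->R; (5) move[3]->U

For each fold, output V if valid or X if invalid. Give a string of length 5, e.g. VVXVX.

Answer: XVXXX

Derivation:
Initial: LDDDD -> [(0, 0), (-1, 0), (-1, -1), (-1, -2), (-1, -3), (-1, -4)]
Fold 1: move[4]->U => LDDDU INVALID (collision), skipped
Fold 2: move[1]->L => LLDDD VALID
Fold 3: move[2]->R => LLRDD INVALID (collision), skipped
Fold 4: move[0]->R => RLDDD INVALID (collision), skipped
Fold 5: move[3]->U => LLDUD INVALID (collision), skipped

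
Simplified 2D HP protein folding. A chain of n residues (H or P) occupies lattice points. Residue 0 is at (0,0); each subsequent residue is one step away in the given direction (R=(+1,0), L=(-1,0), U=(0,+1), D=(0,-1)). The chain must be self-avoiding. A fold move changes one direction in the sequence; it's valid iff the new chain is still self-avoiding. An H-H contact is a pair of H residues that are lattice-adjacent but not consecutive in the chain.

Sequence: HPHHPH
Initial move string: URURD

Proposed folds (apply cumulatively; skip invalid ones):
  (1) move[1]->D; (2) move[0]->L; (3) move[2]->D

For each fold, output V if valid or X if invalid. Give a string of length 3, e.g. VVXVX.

Initial: URURD -> [(0, 0), (0, 1), (1, 1), (1, 2), (2, 2), (2, 1)]
Fold 1: move[1]->D => UDURD INVALID (collision), skipped
Fold 2: move[0]->L => LRURD INVALID (collision), skipped
Fold 3: move[2]->D => URDRD VALID

Answer: XXV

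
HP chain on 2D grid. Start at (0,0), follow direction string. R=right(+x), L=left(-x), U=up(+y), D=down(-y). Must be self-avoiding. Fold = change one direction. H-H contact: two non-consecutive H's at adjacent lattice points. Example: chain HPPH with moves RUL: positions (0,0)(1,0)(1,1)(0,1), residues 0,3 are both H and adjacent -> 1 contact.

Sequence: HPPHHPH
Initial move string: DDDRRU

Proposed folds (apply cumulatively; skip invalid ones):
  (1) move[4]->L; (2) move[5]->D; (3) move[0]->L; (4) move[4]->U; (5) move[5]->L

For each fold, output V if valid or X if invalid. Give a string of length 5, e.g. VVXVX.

Initial: DDDRRU -> [(0, 0), (0, -1), (0, -2), (0, -3), (1, -3), (2, -3), (2, -2)]
Fold 1: move[4]->L => DDDRLU INVALID (collision), skipped
Fold 2: move[5]->D => DDDRRD VALID
Fold 3: move[0]->L => LDDRRD VALID
Fold 4: move[4]->U => LDDRUD INVALID (collision), skipped
Fold 5: move[5]->L => LDDRRL INVALID (collision), skipped

Answer: XVVXX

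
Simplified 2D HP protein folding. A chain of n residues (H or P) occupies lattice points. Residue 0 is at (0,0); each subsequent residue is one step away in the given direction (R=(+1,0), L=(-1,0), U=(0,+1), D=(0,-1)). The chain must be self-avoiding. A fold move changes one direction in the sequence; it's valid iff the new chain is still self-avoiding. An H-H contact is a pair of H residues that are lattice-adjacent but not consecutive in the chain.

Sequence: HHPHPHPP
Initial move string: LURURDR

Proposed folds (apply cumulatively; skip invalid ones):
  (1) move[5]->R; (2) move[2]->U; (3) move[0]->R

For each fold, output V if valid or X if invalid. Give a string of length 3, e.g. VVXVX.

Answer: VVV

Derivation:
Initial: LURURDR -> [(0, 0), (-1, 0), (-1, 1), (0, 1), (0, 2), (1, 2), (1, 1), (2, 1)]
Fold 1: move[5]->R => LURURRR VALID
Fold 2: move[2]->U => LUUURRR VALID
Fold 3: move[0]->R => RUUURRR VALID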